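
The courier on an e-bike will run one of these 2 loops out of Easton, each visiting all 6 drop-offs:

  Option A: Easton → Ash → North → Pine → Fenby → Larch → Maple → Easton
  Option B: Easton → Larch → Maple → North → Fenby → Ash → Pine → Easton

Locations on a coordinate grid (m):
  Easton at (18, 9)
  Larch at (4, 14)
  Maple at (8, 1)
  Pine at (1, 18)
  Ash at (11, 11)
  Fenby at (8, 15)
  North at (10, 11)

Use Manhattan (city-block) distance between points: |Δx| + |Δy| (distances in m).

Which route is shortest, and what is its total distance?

Option A: 9 + 1 + 16 + 10 + 5 + 17 + 18 = 76
Option B: 19 + 17 + 12 + 6 + 7 + 17 + 26 = 104

76 m — Option A is the shortest.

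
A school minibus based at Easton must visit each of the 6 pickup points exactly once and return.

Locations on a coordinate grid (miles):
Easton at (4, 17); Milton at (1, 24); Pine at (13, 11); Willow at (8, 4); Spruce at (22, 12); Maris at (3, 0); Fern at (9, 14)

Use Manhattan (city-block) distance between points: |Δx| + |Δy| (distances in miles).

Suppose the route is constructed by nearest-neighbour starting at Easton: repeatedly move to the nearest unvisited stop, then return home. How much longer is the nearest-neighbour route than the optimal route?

The nearest-neighbour route is 2 miles longer than optimal.

From Easton: Fern=8, Milton=10, Pine=15, Willow=17, Maris=18, Spruce=23 → choose Fern (8).
From Fern: Pine=7, Willow=11, Spruce=15, Milton=18, Maris=20 → choose Pine (7).
From Pine: Spruce=10, Willow=12, Maris=21, Milton=25 → choose Spruce (10).
From Spruce: Willow=22, Maris=31, Milton=33 → choose Willow (22).
From Willow: Maris=9, Milton=27 → choose Maris (9).
From Maris: Milton=26 → choose Milton (26).
NN route Easton → Fern → Pine → Spruce → Willow → Maris → Milton → Easton costs 92.
Optimal: Easton → Milton → Maris → Willow → Pine → Spruce → Fern → Easton costs 90 (by enumerating all 360 distinct tours).
Excess = 92 − 90 = 2.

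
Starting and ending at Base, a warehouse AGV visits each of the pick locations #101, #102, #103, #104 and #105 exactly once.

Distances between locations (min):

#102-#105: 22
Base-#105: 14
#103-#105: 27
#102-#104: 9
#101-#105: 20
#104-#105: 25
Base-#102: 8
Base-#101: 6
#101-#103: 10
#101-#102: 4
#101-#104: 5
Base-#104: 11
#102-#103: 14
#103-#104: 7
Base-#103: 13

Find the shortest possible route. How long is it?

With 5 stops there are 5!/2 = 60 distinct round trips (a route and its reverse cost the same).
Base - #101 - #102 - #103 - #104 - #105 - Base: 6+4+14+7+25+14 = 70
Base - #101 - #102 - #103 - #105 - #104 - Base: 6+4+14+27+25+11 = 87
Base - #101 - #102 - #104 - #103 - #105 - Base: 6+4+9+7+27+14 = 67
Base - #101 - #102 - #104 - #105 - #103 - Base: 6+4+9+25+27+13 = 84
Base - #101 - #102 - #105 - #103 - #104 - Base: 6+4+22+27+7+11 = 77
Base - #101 - #102 - #105 - #104 - #103 - Base: 6+4+22+25+7+13 = 77
Base - #101 - #103 - #102 - #104 - #105 - Base: 6+10+14+9+25+14 = 78
Base - #101 - #103 - #102 - #105 - #104 - Base: 6+10+14+22+25+11 = 88
Base - #101 - #103 - #104 - #102 - #105 - Base: 6+10+7+9+22+14 = 68
Base - #101 - #103 - #104 - #105 - #102 - Base: 6+10+7+25+22+8 = 78
Base - #101 - #103 - #105 - #102 - #104 - Base: 6+10+27+22+9+11 = 85
Base - #101 - #103 - #105 - #104 - #102 - Base: 6+10+27+25+9+8 = 85
Base - #101 - #104 - #102 - #103 - #105 - Base: 6+5+9+14+27+14 = 75
Base - #101 - #104 - #102 - #105 - #103 - Base: 6+5+9+22+27+13 = 82
… (46 more)
Base - #102 - #101 - #104 - #103 - #105 - Base: 8+4+5+7+27+14 = 65  ← best
The minimum is 65.
One optimal route: Base → #102 → #101 → #104 → #103 → #105 → Base (or its reverse).

Minimum total distance: 65 min.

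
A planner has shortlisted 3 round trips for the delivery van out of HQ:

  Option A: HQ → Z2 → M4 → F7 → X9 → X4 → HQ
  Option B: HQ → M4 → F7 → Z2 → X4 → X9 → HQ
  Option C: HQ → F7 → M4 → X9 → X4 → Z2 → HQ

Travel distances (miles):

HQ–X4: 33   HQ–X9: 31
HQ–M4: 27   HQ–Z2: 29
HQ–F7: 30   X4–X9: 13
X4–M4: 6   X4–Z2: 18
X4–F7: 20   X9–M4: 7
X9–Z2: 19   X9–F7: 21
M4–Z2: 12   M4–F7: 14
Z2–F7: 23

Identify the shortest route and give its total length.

Shortest is Option C, total 111 miles.

Option A: 29 + 12 + 14 + 21 + 13 + 33 = 122
Option B: 27 + 14 + 23 + 18 + 13 + 31 = 126
Option C: 30 + 14 + 7 + 13 + 18 + 29 = 111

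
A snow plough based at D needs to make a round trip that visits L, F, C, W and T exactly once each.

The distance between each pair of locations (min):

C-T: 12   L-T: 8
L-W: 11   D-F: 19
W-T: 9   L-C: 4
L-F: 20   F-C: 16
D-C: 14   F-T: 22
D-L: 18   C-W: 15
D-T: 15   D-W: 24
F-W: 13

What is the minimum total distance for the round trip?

There are 60 distinct closed tours to check (reversals are equivalent).
D→L→F→C→W→T→D: 18+20+16+15+9+15 = 93
D→L→F→C→T→W→D: 18+20+16+12+9+24 = 99
D→L→F→W→C→T→D: 18+20+13+15+12+15 = 93
D→L→F→W→T→C→D: 18+20+13+9+12+14 = 86
D→L→F→T→C→W→D: 18+20+22+12+15+24 = 111
D→L→F→T→W→C→D: 18+20+22+9+15+14 = 98
D→L→C→F→W→T→D: 18+4+16+13+9+15 = 75
D→L→C→F→T→W→D: 18+4+16+22+9+24 = 93
D→L→C→W→F→T→D: 18+4+15+13+22+15 = 87
D→L→C→W→T→F→D: 18+4+15+9+22+19 = 87
D→L→C→T→F→W→D: 18+4+12+22+13+24 = 93
D→L→C→T→W→F→D: 18+4+12+9+13+19 = 75
D→L→W→F→C→T→D: 18+11+13+16+12+15 = 85
D→L→W→F→T→C→D: 18+11+13+22+12+14 = 90
… (46 more)
D→F→W→T→L→C→D: 19+13+9+8+4+14 = 67  ← best
The minimum is 67.
One optimal route: D → F → W → T → L → C → D (or its reverse).

Minimum total distance: 67 min.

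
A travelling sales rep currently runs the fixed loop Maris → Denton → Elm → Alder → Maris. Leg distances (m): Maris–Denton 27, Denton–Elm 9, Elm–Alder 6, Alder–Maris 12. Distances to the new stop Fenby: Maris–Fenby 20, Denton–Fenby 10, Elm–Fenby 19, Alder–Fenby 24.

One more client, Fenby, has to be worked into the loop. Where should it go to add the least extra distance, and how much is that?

Minimum extra distance: 3 m, inserting Fenby between Maris and Denton.

Insertion cost between consecutive stops i–j is d(i,Fenby) + d(Fenby,j) − d(i,j):
  between Maris and Denton: 20 + 10 − 27 = 3
  between Denton and Elm: 10 + 19 − 9 = 20
  between Elm and Alder: 19 + 24 − 6 = 37
  between Alder and Maris: 24 + 20 − 12 = 32
Cheapest insertion is between Maris and Denton, adding 3.
New total = 54 + 3 = 57.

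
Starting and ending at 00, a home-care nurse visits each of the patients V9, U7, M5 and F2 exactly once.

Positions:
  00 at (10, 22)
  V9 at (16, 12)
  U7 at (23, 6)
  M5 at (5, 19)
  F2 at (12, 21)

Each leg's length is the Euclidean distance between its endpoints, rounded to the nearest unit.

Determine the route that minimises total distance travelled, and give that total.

Minimum total distance: 49.

With 4 stops there are 4!/2 = 12 distinct round trips (a route and its reverse cost the same).
00 - V9 - U7 - M5 - F2 - 00: 12+9+22+7+2 = 52
00 - V9 - U7 - F2 - M5 - 00: 12+9+19+7+6 = 53
00 - V9 - M5 - U7 - F2 - 00: 12+13+22+19+2 = 68
00 - V9 - M5 - F2 - U7 - 00: 12+13+7+19+21 = 72
00 - V9 - F2 - U7 - M5 - 00: 12+10+19+22+6 = 69
00 - V9 - F2 - M5 - U7 - 00: 12+10+7+22+21 = 72
00 - U7 - V9 - M5 - F2 - 00: 21+9+13+7+2 = 52
00 - U7 - V9 - F2 - M5 - 00: 21+9+10+7+6 = 53
00 - U7 - M5 - V9 - F2 - 00: 21+22+13+10+2 = 68
00 - U7 - F2 - V9 - M5 - 00: 21+19+10+13+6 = 69
00 - M5 - V9 - U7 - F2 - 00: 6+13+9+19+2 = 49
00 - M5 - U7 - V9 - F2 - 00: 6+22+9+10+2 = 49
The minimum is 49.
One optimal route: 00 → M5 → V9 → U7 → F2 → 00 (or its reverse).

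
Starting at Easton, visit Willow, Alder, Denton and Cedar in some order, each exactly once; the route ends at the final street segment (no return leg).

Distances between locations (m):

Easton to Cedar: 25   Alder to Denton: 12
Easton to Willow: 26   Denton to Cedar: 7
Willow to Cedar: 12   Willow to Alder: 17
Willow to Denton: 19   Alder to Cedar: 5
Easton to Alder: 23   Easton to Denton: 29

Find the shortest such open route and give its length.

54 m — the minimum one-way total.

There are 4! = 24 possible orderings.
Easton → Willow → Alder → Denton → Cedar: 26+17+12+7 = 62
Easton → Willow → Alder → Cedar → Denton: 26+17+5+7 = 55
Easton → Willow → Denton → Alder → Cedar: 26+19+12+5 = 62
Easton → Willow → Denton → Cedar → Alder: 26+19+7+5 = 57
Easton → Willow → Cedar → Alder → Denton: 26+12+5+12 = 55
Easton → Willow → Cedar → Denton → Alder: 26+12+7+12 = 57
Easton → Alder → Willow → Denton → Cedar: 23+17+19+7 = 66
Easton → Alder → Willow → Cedar → Denton: 23+17+12+7 = 59
Easton → Alder → Denton → Willow → Cedar: 23+12+19+12 = 66
Easton → Alder → Denton → Cedar → Willow: 23+12+7+12 = 54
Easton → Alder → Cedar → Willow → Denton: 23+5+12+19 = 59
Easton → Alder → Cedar → Denton → Willow: 23+5+7+19 = 54
Easton → Denton → Willow → Alder → Cedar: 29+19+17+5 = 70
Easton → Denton → Willow → Cedar → Alder: 29+19+12+5 = 65
… (10 more)
The minimum is 54.
One shortest path: Easton → Alder → Denton → Cedar → Willow.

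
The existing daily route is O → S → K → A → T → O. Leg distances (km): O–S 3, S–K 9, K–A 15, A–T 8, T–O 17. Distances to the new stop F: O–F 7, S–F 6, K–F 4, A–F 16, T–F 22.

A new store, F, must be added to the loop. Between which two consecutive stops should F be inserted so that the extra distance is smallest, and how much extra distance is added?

Adding 1 km by placing F on the S–K leg.

Insertion cost between consecutive stops i–j is d(i,F) + d(F,j) − d(i,j):
  between O and S: 7 + 6 − 3 = 10
  between S and K: 6 + 4 − 9 = 1
  between K and A: 4 + 16 − 15 = 5
  between A and T: 16 + 22 − 8 = 30
  between T and O: 22 + 7 − 17 = 12
Cheapest insertion is between S and K, adding 1.
New total = 52 + 1 = 53.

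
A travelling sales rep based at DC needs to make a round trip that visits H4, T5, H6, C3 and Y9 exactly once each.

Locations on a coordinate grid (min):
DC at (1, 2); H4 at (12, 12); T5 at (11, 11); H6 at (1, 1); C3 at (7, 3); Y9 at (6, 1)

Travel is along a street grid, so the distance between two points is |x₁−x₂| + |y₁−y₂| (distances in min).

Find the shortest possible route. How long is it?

DC-H4-T5-H6-C3-Y9-DC: 21+2+20+8+3+6 = 60
DC-H4-T5-H6-Y9-C3-DC: 21+2+20+5+3+7 = 58
DC-H4-T5-C3-H6-Y9-DC: 21+2+12+8+5+6 = 54
DC-H4-T5-C3-Y9-H6-DC: 21+2+12+3+5+1 = 44
DC-H4-T5-Y9-H6-C3-DC: 21+2+15+5+8+7 = 58
DC-H4-T5-Y9-C3-H6-DC: 21+2+15+3+8+1 = 50
DC-H4-H6-T5-C3-Y9-DC: 21+22+20+12+3+6 = 84
DC-H4-H6-T5-Y9-C3-DC: 21+22+20+15+3+7 = 88
DC-H4-H6-C3-T5-Y9-DC: 21+22+8+12+15+6 = 84
DC-H4-H6-C3-Y9-T5-DC: 21+22+8+3+15+19 = 88
DC-H4-H6-Y9-T5-C3-DC: 21+22+5+15+12+7 = 82
DC-H4-H6-Y9-C3-T5-DC: 21+22+5+3+12+19 = 82
DC-H4-C3-T5-H6-Y9-DC: 21+14+12+20+5+6 = 78
DC-H4-C3-T5-Y9-H6-DC: 21+14+12+15+5+1 = 68
… (46 more)
The minimum is 44.
One optimal route: DC → H4 → T5 → C3 → Y9 → H6 → DC (or its reverse).

Shortest round trip = 44 min.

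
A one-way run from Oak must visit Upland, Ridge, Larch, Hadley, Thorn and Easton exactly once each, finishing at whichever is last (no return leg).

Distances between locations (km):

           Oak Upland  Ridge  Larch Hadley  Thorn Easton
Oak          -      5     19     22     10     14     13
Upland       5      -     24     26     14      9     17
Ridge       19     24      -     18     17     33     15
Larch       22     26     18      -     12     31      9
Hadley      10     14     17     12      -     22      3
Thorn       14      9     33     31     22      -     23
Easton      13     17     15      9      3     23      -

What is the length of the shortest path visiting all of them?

Shortest open route: 66 km.

There are 6! = 720 possible orderings.
Oak → Upland → Ridge → Larch → Hadley → Thorn → Easton: 5+24+18+12+22+23 = 104
Oak → Upland → Ridge → Larch → Hadley → Easton → Thorn: 5+24+18+12+3+23 = 85
Oak → Upland → Ridge → Larch → Thorn → Hadley → Easton: 5+24+18+31+22+3 = 103
Oak → Upland → Ridge → Larch → Thorn → Easton → Hadley: 5+24+18+31+23+3 = 104
Oak → Upland → Ridge → Larch → Easton → Hadley → Thorn: 5+24+18+9+3+22 = 81
Oak → Upland → Ridge → Larch → Easton → Thorn → Hadley: 5+24+18+9+23+22 = 101
Oak → Upland → Ridge → Hadley → Larch → Thorn → Easton: 5+24+17+12+31+23 = 112
Oak → Upland → Ridge → Hadley → Larch → Easton → Thorn: 5+24+17+12+9+23 = 90
… (712 more)
Oak → Upland → Thorn → Hadley → Easton → Larch → Ridge: 5+9+22+3+9+18 = 66  ← best
The minimum is 66.
One shortest path: Oak → Upland → Thorn → Hadley → Easton → Larch → Ridge.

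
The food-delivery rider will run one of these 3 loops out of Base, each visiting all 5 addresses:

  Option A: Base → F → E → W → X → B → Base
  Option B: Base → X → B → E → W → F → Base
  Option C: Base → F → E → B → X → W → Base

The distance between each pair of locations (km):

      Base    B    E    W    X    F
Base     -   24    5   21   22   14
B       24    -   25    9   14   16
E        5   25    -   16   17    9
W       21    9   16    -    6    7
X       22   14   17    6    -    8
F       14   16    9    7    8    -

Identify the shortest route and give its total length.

Option A: 14 + 9 + 16 + 6 + 14 + 24 = 83
Option B: 22 + 14 + 25 + 16 + 7 + 14 = 98
Option C: 14 + 9 + 25 + 14 + 6 + 21 = 89

Shortest is Option A, total 83 km.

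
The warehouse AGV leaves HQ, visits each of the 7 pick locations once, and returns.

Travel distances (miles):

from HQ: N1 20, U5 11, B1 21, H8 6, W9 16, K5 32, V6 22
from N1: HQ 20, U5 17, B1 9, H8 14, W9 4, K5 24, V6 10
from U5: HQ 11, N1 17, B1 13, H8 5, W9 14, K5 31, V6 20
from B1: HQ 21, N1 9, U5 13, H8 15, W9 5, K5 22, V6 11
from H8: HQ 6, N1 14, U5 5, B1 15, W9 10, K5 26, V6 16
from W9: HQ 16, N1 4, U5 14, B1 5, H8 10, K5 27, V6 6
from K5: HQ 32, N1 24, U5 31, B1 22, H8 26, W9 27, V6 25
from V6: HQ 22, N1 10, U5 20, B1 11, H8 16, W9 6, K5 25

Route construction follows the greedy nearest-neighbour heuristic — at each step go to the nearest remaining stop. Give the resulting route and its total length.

From HQ: distances to unvisited — H8=6, U5=11, W9=16, N1=20, B1=21, V6=22, K5=32. Nearest is H8 (6).
From H8: distances to unvisited — U5=5, W9=10, N1=14, B1=15, V6=16, K5=26. Nearest is U5 (5).
From U5: distances to unvisited — B1=13, W9=14, N1=17, V6=20, K5=31. Nearest is B1 (13).
From B1: distances to unvisited — W9=5, N1=9, V6=11, K5=22. Nearest is W9 (5).
From W9: distances to unvisited — N1=4, V6=6, K5=27. Nearest is N1 (4).
From N1: distances to unvisited — V6=10, K5=24. Nearest is V6 (10).
From V6: distances to unvisited — K5=25. Nearest is K5 (25).
Return K5→HQ: 32.
Total = 6 + 5 + 13 + 5 + 4 + 10 + 25 + 32 = 100.

Total distance 100 miles via the nearest-neighbour route HQ → H8 → U5 → B1 → W9 → N1 → V6 → K5 → HQ.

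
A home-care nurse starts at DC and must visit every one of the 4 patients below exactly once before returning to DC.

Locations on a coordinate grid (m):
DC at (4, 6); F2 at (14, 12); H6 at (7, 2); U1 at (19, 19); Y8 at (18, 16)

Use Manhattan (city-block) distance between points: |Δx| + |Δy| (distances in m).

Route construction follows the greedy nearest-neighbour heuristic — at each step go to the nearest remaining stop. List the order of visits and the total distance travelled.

DC → [H6:7 / F2:16 / Y8:24 / U1:28] → H6 (7)
H6 → [F2:17 / Y8:25 / U1:29] → F2 (17)
F2 → [Y8:8 / U1:12] → Y8 (8)
Y8 → [U1:4] → U1 (4)
Return U1→DC: 28.
Total = 7 + 17 + 8 + 4 + 28 = 64.

Total distance 64 m via the nearest-neighbour route DC → H6 → F2 → Y8 → U1 → DC.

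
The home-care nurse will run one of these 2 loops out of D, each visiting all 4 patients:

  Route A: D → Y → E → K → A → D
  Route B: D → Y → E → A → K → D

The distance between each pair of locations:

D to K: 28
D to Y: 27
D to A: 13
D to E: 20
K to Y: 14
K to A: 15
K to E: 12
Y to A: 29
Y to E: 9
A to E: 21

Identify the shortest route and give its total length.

Route A: 27 + 9 + 12 + 15 + 13 = 76
Route B: 27 + 9 + 21 + 15 + 28 = 100

76 — Route A is the shortest.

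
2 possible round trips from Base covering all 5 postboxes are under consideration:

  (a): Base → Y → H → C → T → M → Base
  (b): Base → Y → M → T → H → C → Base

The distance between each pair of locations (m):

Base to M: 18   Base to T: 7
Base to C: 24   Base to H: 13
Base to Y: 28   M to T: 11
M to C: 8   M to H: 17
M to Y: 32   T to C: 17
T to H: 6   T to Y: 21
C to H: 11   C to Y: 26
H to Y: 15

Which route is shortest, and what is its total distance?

Shortest is (a), total 100 m.

(a): 28 + 15 + 11 + 17 + 11 + 18 = 100
(b): 28 + 32 + 11 + 6 + 11 + 24 = 112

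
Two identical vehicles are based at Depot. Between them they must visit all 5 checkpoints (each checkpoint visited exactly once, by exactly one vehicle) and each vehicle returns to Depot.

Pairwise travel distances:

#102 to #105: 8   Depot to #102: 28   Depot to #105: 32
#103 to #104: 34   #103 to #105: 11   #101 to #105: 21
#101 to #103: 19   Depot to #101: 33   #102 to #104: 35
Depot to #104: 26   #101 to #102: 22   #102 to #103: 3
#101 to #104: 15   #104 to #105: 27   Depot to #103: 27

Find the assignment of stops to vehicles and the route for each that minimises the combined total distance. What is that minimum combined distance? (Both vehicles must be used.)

Minimum combined distance: 144.

Try each way of splitting the stops between the two vehicles (each non-empty) and, for each split, find the best tour for each vehicle:
  {#101} + {#102, #103, #104, #105}: 66 + 91 = 157
  {#102} + {#101, #103, #104, #105}: 56 + 100 = 156
  {#101, #102} + {#103, #104, #105}: 83 + 91 = 174
  {#103} + {#101, #102, #104, #105}: 54 + 98 = 152
  {#101, #103} + {#102, #104, #105}: 79 + 89 = 168
  {#102, #103} + {#101, #104, #105}: 58 + 94 = 152
  … (15 splits in total)
  {#104} + {#101, #102, #103, #105}: 52 + 92 = 144  ← best
Best: vehicle 1 Depot → #104 → Depot = 52; vehicle 2 Depot → #101 → #105 → #102 → #103 → Depot = 92; combined 144.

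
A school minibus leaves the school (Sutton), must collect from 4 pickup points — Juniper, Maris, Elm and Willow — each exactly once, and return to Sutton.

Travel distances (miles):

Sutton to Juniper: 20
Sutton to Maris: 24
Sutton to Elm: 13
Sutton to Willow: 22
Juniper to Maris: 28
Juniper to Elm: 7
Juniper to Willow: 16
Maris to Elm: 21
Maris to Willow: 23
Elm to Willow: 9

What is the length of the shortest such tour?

Sutton → Juniper → Maris → Elm → Willow → Sutton: 20+28+21+9+22 = 100
Sutton → Juniper → Maris → Willow → Elm → Sutton: 20+28+23+9+13 = 93
Sutton → Juniper → Elm → Maris → Willow → Sutton: 20+7+21+23+22 = 93
Sutton → Juniper → Elm → Willow → Maris → Sutton: 20+7+9+23+24 = 83
Sutton → Juniper → Willow → Maris → Elm → Sutton: 20+16+23+21+13 = 93
Sutton → Juniper → Willow → Elm → Maris → Sutton: 20+16+9+21+24 = 90
Sutton → Maris → Juniper → Elm → Willow → Sutton: 24+28+7+9+22 = 90
Sutton → Maris → Juniper → Willow → Elm → Sutton: 24+28+16+9+13 = 90
Sutton → Maris → Elm → Juniper → Willow → Sutton: 24+21+7+16+22 = 90
Sutton → Maris → Willow → Juniper → Elm → Sutton: 24+23+16+7+13 = 83
Sutton → Elm → Juniper → Maris → Willow → Sutton: 13+7+28+23+22 = 93
Sutton → Elm → Maris → Juniper → Willow → Sutton: 13+21+28+16+22 = 100
The minimum is 83.
One optimal route: Sutton → Juniper → Elm → Willow → Maris → Sutton (or its reverse).

Shortest round trip = 83 miles.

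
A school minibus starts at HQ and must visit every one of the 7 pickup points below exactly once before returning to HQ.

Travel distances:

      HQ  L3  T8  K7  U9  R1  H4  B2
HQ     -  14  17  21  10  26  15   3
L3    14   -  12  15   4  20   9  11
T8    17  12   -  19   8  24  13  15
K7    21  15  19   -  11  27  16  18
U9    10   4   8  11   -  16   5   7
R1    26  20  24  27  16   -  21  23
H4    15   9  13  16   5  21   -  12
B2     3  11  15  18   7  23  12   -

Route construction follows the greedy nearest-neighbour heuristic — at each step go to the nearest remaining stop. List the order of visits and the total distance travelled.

Total distance 108 via the nearest-neighbour route HQ → B2 → U9 → L3 → H4 → T8 → K7 → R1 → HQ.

HQ → [B2:3 / U9:10 / L3:14 / H4:15 / T8:17 / K7:21 / R1:26] → B2 (3)
B2 → [U9:7 / L3:11 / H4:12 / T8:15 / K7:18 / R1:23] → U9 (7)
U9 → [L3:4 / H4:5 / T8:8 / K7:11 / R1:16] → L3 (4)
L3 → [H4:9 / T8:12 / K7:15 / R1:20] → H4 (9)
H4 → [T8:13 / K7:16 / R1:21] → T8 (13)
T8 → [K7:19 / R1:24] → K7 (19)
K7 → [R1:27] → R1 (27)
Return R1→HQ: 26.
Total = 3 + 7 + 4 + 9 + 13 + 19 + 27 + 26 = 108.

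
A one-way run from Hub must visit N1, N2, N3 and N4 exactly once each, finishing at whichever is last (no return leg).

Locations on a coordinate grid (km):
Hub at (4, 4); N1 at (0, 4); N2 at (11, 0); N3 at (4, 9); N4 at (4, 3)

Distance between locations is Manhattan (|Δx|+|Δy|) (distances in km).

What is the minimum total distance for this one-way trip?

Minimum one-way distance = 29 km.

There are 4! = 24 possible orderings.
Hub→N1→N2→N3→N4: 4+15+16+6 = 41
Hub→N1→N2→N4→N3: 4+15+10+6 = 35
Hub→N1→N3→N2→N4: 4+9+16+10 = 39
Hub→N1→N3→N4→N2: 4+9+6+10 = 29
Hub→N1→N4→N2→N3: 4+5+10+16 = 35
Hub→N1→N4→N3→N2: 4+5+6+16 = 31
Hub→N2→N1→N3→N4: 11+15+9+6 = 41
Hub→N2→N1→N4→N3: 11+15+5+6 = 37
Hub→N2→N3→N1→N4: 11+16+9+5 = 41
Hub→N2→N3→N4→N1: 11+16+6+5 = 38
Hub→N2→N4→N1→N3: 11+10+5+9 = 35
Hub→N2→N4→N3→N1: 11+10+6+9 = 36
Hub→N3→N1→N2→N4: 5+9+15+10 = 39
Hub→N3→N1→N4→N2: 5+9+5+10 = 29
… (10 more)
The minimum is 29.
One shortest path: Hub → N1 → N3 → N4 → N2.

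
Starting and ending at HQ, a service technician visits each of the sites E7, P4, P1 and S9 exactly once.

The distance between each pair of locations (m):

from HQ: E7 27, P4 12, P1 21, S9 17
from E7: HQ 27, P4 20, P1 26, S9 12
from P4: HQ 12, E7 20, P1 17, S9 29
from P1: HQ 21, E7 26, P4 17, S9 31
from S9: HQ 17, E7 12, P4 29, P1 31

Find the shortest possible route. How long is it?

There are 12 distinct closed tours to check (reversals are equivalent).
HQ-E7-P4-P1-S9-HQ: 27+20+17+31+17 = 112
HQ-E7-P4-S9-P1-HQ: 27+20+29+31+21 = 128
HQ-E7-P1-P4-S9-HQ: 27+26+17+29+17 = 116
HQ-E7-P1-S9-P4-HQ: 27+26+31+29+12 = 125
HQ-E7-S9-P4-P1-HQ: 27+12+29+17+21 = 106
HQ-E7-S9-P1-P4-HQ: 27+12+31+17+12 = 99
HQ-P4-E7-P1-S9-HQ: 12+20+26+31+17 = 106
HQ-P4-E7-S9-P1-HQ: 12+20+12+31+21 = 96
HQ-P4-P1-E7-S9-HQ: 12+17+26+12+17 = 84
HQ-P4-S9-E7-P1-HQ: 12+29+12+26+21 = 100
HQ-P1-E7-P4-S9-HQ: 21+26+20+29+17 = 113
HQ-P1-P4-E7-S9-HQ: 21+17+20+12+17 = 87
The minimum is 84.
One optimal route: HQ → P4 → P1 → E7 → S9 → HQ (or its reverse).

84 m — the shortest possible round trip.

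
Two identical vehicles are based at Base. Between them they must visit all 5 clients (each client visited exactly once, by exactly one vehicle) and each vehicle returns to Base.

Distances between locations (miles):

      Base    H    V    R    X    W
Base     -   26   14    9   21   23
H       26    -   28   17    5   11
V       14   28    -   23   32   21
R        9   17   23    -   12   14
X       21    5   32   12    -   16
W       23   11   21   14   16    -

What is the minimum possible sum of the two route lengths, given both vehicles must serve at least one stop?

Check every non-empty split of the stops between the two vehicles; for each half take its own optimal tour:
  {H} + {V, R, X, W}: 52 + 72 = 124
  {V} + {H, R, X, W}: 28 + 60 = 88
  {H, V} + {R, X, W}: 68 + 60 = 128
  {R} + {H, V, X, W}: 18 + 72 = 90
  {H, R} + {V, X, W}: 52 + 72 = 124
  {V, R} + {H, X, W}: 46 + 60 = 106
  … (15 splits in total)
Best: vehicle 1 Base → V → Base = 28; vehicle 2 Base → R → X → H → W → Base = 60; combined 88.

Minimum combined distance: 88 miles.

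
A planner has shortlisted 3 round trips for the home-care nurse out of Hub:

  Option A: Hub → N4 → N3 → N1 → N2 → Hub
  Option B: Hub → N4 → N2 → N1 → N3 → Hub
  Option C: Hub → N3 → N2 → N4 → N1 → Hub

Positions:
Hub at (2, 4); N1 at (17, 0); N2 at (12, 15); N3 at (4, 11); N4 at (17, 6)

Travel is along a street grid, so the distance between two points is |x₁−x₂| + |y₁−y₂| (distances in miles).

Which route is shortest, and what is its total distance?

Option A: 17 + 18 + 24 + 20 + 21 = 100
Option B: 17 + 14 + 20 + 24 + 9 = 84
Option C: 9 + 12 + 14 + 6 + 19 = 60

60 miles — Option C is the shortest.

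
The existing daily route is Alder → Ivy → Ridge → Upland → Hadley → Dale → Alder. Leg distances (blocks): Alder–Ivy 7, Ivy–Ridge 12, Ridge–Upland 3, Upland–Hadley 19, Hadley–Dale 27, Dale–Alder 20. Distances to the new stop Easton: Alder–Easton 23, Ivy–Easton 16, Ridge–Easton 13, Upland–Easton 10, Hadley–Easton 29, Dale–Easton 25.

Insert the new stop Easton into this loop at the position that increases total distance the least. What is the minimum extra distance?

Minimum extra distance: 17 blocks, inserting Easton between Ivy and Ridge.

Insertion cost between consecutive stops i–j is d(i,Easton) + d(Easton,j) − d(i,j):
  between Alder and Ivy: 23 + 16 − 7 = 32
  between Ivy and Ridge: 16 + 13 − 12 = 17
  between Ridge and Upland: 13 + 10 − 3 = 20
  between Upland and Hadley: 10 + 29 − 19 = 20
  between Hadley and Dale: 29 + 25 − 27 = 27
  between Dale and Alder: 25 + 23 − 20 = 28
Cheapest insertion is between Ivy and Ridge, adding 17.
New total = 88 + 17 = 105.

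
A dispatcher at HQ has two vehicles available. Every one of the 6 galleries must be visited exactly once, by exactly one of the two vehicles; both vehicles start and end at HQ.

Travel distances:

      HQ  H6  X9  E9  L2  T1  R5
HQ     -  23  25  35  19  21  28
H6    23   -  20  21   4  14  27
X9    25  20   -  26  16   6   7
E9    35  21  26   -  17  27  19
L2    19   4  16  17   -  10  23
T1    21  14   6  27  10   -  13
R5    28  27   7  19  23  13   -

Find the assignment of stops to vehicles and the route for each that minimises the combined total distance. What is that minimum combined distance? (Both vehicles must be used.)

Check every non-empty split of the stops between the two vehicles; for each half take its own optimal tour:
  {H6} + {X9, E9, L2, T1, R5}: 46 + 89 = 135
  {X9} + {H6, E9, L2, T1, R5}: 50 + 97 = 147
  {H6, X9} + {E9, L2, T1, R5}: 68 + 89 = 157
  {E9} + {H6, X9, L2, T1, R5}: 70 + 78 = 148
  {H6, E9} + {X9, L2, T1, R5}: 79 + 70 = 149
  {X9, E9} + {H6, L2, T1, R5}: 86 + 78 = 164
  … (31 splits in total)
  {H6, L2} + {X9, E9, T1, R5}: 46 + 88 = 134  ← best
Best: vehicle 1 HQ → H6 → L2 → HQ = 46; vehicle 2 HQ → E9 → R5 → X9 → T1 → HQ = 88; combined 134.

134 — the smallest possible combined total.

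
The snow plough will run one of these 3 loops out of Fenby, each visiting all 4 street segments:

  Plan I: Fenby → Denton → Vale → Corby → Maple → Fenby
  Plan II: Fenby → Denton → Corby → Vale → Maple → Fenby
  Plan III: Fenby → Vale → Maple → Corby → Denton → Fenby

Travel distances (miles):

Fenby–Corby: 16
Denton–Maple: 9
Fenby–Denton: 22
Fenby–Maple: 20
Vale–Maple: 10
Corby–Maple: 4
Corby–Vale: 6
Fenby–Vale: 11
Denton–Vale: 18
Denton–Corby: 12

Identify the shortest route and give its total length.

Shortest is Plan III, total 59 miles.

Plan I: 22 + 18 + 6 + 4 + 20 = 70
Plan II: 22 + 12 + 6 + 10 + 20 = 70
Plan III: 11 + 10 + 4 + 12 + 22 = 59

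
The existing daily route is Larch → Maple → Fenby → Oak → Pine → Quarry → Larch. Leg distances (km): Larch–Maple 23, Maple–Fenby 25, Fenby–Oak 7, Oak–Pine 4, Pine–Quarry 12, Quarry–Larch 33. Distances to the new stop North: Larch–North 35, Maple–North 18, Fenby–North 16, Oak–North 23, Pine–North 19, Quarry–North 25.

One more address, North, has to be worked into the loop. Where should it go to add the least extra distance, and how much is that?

+9 km — insert North between Maple and Fenby.

Insertion cost between consecutive stops i–j is d(i,North) + d(North,j) − d(i,j):
  between Larch and Maple: 35 + 18 − 23 = 30
  between Maple and Fenby: 18 + 16 − 25 = 9
  between Fenby and Oak: 16 + 23 − 7 = 32
  between Oak and Pine: 23 + 19 − 4 = 38
  between Pine and Quarry: 19 + 25 − 12 = 32
  between Quarry and Larch: 25 + 35 − 33 = 27
Cheapest insertion is between Maple and Fenby, adding 9.
New total = 104 + 9 = 113.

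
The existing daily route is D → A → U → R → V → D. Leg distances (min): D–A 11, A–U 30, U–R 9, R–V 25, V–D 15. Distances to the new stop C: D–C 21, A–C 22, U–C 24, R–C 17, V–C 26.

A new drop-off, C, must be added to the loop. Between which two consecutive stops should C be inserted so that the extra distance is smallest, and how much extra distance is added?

Adding 16 min by placing C on the A–U leg.

Insertion cost between consecutive stops i–j is d(i,C) + d(C,j) − d(i,j):
  between D and A: 21 + 22 − 11 = 32
  between A and U: 22 + 24 − 30 = 16
  between U and R: 24 + 17 − 9 = 32
  between R and V: 17 + 26 − 25 = 18
  between V and D: 26 + 21 − 15 = 32
Cheapest insertion is between A and U, adding 16.
New total = 90 + 16 = 106.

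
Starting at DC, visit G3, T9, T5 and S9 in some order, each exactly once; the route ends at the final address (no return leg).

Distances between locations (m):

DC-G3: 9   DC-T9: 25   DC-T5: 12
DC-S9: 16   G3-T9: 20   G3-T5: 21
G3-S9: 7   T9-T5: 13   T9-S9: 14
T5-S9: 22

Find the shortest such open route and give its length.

Minimum one-way distance = 43 m.

There are 4! = 24 possible orderings.
DC→G3→T9→T5→S9: 9+20+13+22 = 64
DC→G3→T9→S9→T5: 9+20+14+22 = 65
DC→G3→T5→T9→S9: 9+21+13+14 = 57
DC→G3→T5→S9→T9: 9+21+22+14 = 66
DC→G3→S9→T9→T5: 9+7+14+13 = 43
DC→G3→S9→T5→T9: 9+7+22+13 = 51
DC→T9→G3→T5→S9: 25+20+21+22 = 88
DC→T9→G3→S9→T5: 25+20+7+22 = 74
DC→T9→T5→G3→S9: 25+13+21+7 = 66
DC→T9→T5→S9→G3: 25+13+22+7 = 67
DC→T9→S9→G3→T5: 25+14+7+21 = 67
DC→T9→S9→T5→G3: 25+14+22+21 = 82
DC→T5→G3→T9→S9: 12+21+20+14 = 67
DC→T5→G3→S9→T9: 12+21+7+14 = 54
… (10 more)
The minimum is 43.
One shortest path: DC → G3 → S9 → T9 → T5.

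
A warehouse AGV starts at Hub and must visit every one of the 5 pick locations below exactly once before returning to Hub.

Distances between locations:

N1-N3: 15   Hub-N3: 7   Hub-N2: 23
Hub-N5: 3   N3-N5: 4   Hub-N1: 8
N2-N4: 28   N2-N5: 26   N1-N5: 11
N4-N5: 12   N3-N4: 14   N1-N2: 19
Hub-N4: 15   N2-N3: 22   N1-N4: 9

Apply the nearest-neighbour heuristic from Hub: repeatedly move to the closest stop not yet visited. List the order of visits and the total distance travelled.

72 along Hub → N5 → N3 → N4 → N1 → N2 → Hub.

From Hub: distances to unvisited — N5=3, N3=7, N1=8, N4=15, N2=23. Nearest is N5 (3).
From N5: distances to unvisited — N3=4, N1=11, N4=12, N2=26. Nearest is N3 (4).
From N3: distances to unvisited — N4=14, N1=15, N2=22. Nearest is N4 (14).
From N4: distances to unvisited — N1=9, N2=28. Nearest is N1 (9).
From N1: distances to unvisited — N2=19. Nearest is N2 (19).
Return N2→Hub: 23.
Total = 3 + 4 + 14 + 9 + 19 + 23 = 72.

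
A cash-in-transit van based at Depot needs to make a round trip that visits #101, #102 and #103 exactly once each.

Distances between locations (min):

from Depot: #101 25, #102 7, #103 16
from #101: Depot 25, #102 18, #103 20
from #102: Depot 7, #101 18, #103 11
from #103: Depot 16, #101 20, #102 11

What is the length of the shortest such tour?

There are 3 distinct closed tours to check (reversals are equivalent).
Depot-#101-#102-#103-Depot: 25+18+11+16 = 70
Depot-#101-#103-#102-Depot: 25+20+11+7 = 63
Depot-#102-#101-#103-Depot: 7+18+20+16 = 61
The minimum is 61.
One optimal route: Depot → #102 → #101 → #103 → Depot (or its reverse).

Minimum total distance: 61 min.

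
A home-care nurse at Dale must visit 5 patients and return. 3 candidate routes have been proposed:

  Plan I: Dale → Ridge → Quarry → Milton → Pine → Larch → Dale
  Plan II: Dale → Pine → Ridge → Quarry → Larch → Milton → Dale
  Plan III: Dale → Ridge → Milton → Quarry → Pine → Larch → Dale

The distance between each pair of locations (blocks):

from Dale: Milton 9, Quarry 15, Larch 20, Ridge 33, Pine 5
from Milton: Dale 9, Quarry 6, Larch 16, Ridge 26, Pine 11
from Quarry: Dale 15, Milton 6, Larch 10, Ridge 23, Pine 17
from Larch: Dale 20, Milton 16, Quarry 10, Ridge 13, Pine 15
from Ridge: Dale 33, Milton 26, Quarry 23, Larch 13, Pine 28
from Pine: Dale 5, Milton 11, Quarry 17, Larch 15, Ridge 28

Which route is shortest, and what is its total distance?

Shortest is Plan II, total 91 blocks.

Plan I: 33 + 23 + 6 + 11 + 15 + 20 = 108
Plan II: 5 + 28 + 23 + 10 + 16 + 9 = 91
Plan III: 33 + 26 + 6 + 17 + 15 + 20 = 117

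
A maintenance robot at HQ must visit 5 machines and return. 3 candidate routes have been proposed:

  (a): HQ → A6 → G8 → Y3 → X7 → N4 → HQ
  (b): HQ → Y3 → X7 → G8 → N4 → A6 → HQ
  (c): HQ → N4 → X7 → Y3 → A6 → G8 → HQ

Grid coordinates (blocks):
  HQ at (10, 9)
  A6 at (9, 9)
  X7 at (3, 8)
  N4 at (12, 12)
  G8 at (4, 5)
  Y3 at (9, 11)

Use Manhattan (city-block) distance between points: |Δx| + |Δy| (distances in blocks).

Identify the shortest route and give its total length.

38 blocks — (b) is the shortest.

(a): 1 + 9 + 11 + 9 + 13 + 5 = 48
(b): 3 + 9 + 4 + 15 + 6 + 1 = 38
(c): 5 + 13 + 9 + 2 + 9 + 10 = 48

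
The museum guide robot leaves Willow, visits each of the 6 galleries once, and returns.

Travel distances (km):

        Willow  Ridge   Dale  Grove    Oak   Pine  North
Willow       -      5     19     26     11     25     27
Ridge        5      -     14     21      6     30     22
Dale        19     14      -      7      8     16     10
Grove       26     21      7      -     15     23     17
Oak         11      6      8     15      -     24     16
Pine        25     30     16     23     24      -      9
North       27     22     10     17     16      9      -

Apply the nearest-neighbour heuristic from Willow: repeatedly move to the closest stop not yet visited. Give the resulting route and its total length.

Willow → [Ridge:5 / Oak:11 / Dale:19 / Pine:25 / Grove:26 / North:27] → Ridge (5)
Ridge → [Oak:6 / Dale:14 / Grove:21 / North:22 / Pine:30] → Oak (6)
Oak → [Dale:8 / Grove:15 / North:16 / Pine:24] → Dale (8)
Dale → [Grove:7 / North:10 / Pine:16] → Grove (7)
Grove → [North:17 / Pine:23] → North (17)
North → [Pine:9] → Pine (9)
Return Pine→Willow: 25.
Total = 5 + 6 + 8 + 7 + 17 + 9 + 25 = 77.

77 km along Willow → Ridge → Oak → Dale → Grove → North → Pine → Willow.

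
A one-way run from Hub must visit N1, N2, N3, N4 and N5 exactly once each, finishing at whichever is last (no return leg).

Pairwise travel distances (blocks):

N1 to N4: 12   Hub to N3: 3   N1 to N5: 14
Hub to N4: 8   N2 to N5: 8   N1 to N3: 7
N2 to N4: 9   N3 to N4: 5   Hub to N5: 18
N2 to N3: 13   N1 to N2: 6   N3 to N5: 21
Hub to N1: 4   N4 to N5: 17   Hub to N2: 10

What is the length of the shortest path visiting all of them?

There are 5! = 120 possible orderings.
Hub - N1 - N2 - N3 - N4 - N5: 4+6+13+5+17 = 45
Hub - N1 - N2 - N3 - N5 - N4: 4+6+13+21+17 = 61
Hub - N1 - N2 - N4 - N3 - N5: 4+6+9+5+21 = 45
Hub - N1 - N2 - N4 - N5 - N3: 4+6+9+17+21 = 57
Hub - N1 - N2 - N5 - N3 - N4: 4+6+8+21+5 = 44
Hub - N1 - N2 - N5 - N4 - N3: 4+6+8+17+5 = 40
Hub - N1 - N3 - N2 - N4 - N5: 4+7+13+9+17 = 50
Hub - N1 - N3 - N2 - N5 - N4: 4+7+13+8+17 = 49
Hub - N1 - N3 - N4 - N2 - N5: 4+7+5+9+8 = 33
Hub - N1 - N3 - N4 - N5 - N2: 4+7+5+17+8 = 41
Hub - N1 - N3 - N5 - N2 - N4: 4+7+21+8+9 = 49
Hub - N1 - N3 - N5 - N4 - N2: 4+7+21+17+9 = 58
Hub - N1 - N4 - N2 - N3 - N5: 4+12+9+13+21 = 59
Hub - N1 - N4 - N2 - N5 - N3: 4+12+9+8+21 = 54
… (106 more)
The minimum is 33.
One shortest path: Hub → N1 → N3 → N4 → N2 → N5.

33 blocks — the minimum one-way total.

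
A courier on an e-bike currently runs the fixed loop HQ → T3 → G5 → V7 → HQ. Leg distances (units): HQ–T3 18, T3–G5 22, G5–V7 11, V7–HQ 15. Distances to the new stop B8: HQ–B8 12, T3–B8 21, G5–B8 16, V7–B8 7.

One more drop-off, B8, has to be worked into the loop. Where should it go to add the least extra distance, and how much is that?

+4 — insert B8 between V7 and HQ.

Insertion cost between consecutive stops i–j is d(i,B8) + d(B8,j) − d(i,j):
  between HQ and T3: 12 + 21 − 18 = 15
  between T3 and G5: 21 + 16 − 22 = 15
  between G5 and V7: 16 + 7 − 11 = 12
  between V7 and HQ: 7 + 12 − 15 = 4
Cheapest insertion is between V7 and HQ, adding 4.
New total = 66 + 4 = 70.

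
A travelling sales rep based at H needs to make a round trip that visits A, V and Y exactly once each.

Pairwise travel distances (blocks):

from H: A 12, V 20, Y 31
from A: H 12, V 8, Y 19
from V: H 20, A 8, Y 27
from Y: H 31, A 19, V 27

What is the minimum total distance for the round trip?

Shortest round trip = 78 blocks.

There are 3 distinct closed tours to check (reversals are equivalent).
H → A → V → Y → H: 12+8+27+31 = 78
H → A → Y → V → H: 12+19+27+20 = 78
H → V → A → Y → H: 20+8+19+31 = 78
The minimum is 78.
One optimal route: H → A → V → Y → H (or its reverse).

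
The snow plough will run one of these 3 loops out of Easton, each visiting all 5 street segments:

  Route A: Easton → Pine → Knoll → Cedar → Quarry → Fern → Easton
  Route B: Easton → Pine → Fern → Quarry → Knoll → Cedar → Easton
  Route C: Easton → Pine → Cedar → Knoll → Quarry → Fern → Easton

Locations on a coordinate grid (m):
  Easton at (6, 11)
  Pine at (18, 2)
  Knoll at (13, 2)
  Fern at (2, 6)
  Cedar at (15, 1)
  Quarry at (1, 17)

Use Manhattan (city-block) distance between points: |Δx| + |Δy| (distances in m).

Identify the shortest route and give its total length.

76 m — Route C is the shortest.

Route A: 21 + 5 + 3 + 30 + 12 + 9 = 80
Route B: 21 + 20 + 12 + 27 + 3 + 19 = 102
Route C: 21 + 4 + 3 + 27 + 12 + 9 = 76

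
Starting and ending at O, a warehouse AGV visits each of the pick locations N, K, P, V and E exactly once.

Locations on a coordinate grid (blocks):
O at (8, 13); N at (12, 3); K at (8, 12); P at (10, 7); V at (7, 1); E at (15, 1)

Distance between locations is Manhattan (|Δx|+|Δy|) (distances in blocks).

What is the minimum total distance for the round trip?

Minimum total distance: 40 blocks.

With 5 stops there are 5!/2 = 60 distinct round trips (a route and its reverse cost the same).
O → N → K → P → V → E → O: 14+13+7+9+8+19 = 70
O → N → K → P → E → V → O: 14+13+7+11+8+13 = 66
O → N → K → V → P → E → O: 14+13+12+9+11+19 = 78
O → N → K → V → E → P → O: 14+13+12+8+11+8 = 66
O → N → K → E → P → V → O: 14+13+18+11+9+13 = 78
O → N → K → E → V → P → O: 14+13+18+8+9+8 = 70
O → N → P → K → V → E → O: 14+6+7+12+8+19 = 66
O → N → P → K → E → V → O: 14+6+7+18+8+13 = 66
O → N → P → V → K → E → O: 14+6+9+12+18+19 = 78
O → N → P → V → E → K → O: 14+6+9+8+18+1 = 56
O → N → P → E → K → V → O: 14+6+11+18+12+13 = 74
O → N → P → E → V → K → O: 14+6+11+8+12+1 = 52
O → N → V → K → P → E → O: 14+7+12+7+11+19 = 70
O → N → V → K → E → P → O: 14+7+12+18+11+8 = 70
… (46 more)
O → K → P → N → E → V → O: 1+7+6+5+8+13 = 40  ← best
The minimum is 40.
One optimal route: O → K → P → N → E → V → O (or its reverse).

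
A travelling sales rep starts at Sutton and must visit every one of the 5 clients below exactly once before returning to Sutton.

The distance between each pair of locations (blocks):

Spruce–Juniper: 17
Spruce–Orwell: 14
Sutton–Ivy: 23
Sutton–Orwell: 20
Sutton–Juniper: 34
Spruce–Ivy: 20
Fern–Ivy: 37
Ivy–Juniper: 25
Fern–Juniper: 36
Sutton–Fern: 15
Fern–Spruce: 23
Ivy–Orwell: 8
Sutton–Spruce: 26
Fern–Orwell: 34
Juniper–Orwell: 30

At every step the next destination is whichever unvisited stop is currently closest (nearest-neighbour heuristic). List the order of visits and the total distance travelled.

119 blocks along Sutton → Fern → Spruce → Orwell → Ivy → Juniper → Sutton.

At Sutton the remaining stops are Fern 15, Orwell 20, Ivy 23, Spruce 26, Juniper 34; go to Fern.
At Fern the remaining stops are Spruce 23, Orwell 34, Juniper 36, Ivy 37; go to Spruce.
At Spruce the remaining stops are Orwell 14, Juniper 17, Ivy 20; go to Orwell.
At Orwell the remaining stops are Ivy 8, Juniper 30; go to Ivy.
At Ivy the remaining stops are Juniper 25; go to Juniper.
Return Juniper→Sutton: 34.
Total = 15 + 23 + 14 + 8 + 25 + 34 = 119.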